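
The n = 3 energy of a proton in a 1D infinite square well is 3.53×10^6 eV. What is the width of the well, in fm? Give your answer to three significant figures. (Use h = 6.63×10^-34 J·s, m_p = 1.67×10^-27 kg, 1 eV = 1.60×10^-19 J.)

From E_n = n²h²/(8m_pL²), L = n·h/√(8m_pE_n).
E_3 = 3.53×10^6 eV = 5.648×10^-13 J, so L = 3·6.63×10^-34/√(8·1.67×10^-27·5.648×10^-13) = 2.29×10^-14 m = 22.9 fm.

L = 22.9 fm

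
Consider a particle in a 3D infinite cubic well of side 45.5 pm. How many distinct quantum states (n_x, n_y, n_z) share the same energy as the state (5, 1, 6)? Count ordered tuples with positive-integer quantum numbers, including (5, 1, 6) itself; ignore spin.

degeneracy = 12

The level has n_x² + n_y² + n_z² = 62. The ordered positive-integer solutions are (1, 5, 6), (1, 6, 5), (2, 3, 7), (2, 7, 3), (3, 2, 7), (3, 7, 2), (5, 1, 6), (5, 6, 1), (6, 1, 5), (6, 5, 1), (7, 2, 3), (7, 3, 2).
That gives 12 states.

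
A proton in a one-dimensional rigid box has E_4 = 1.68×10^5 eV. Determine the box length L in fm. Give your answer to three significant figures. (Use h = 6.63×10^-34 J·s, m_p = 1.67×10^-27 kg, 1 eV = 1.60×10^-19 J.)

From E_n = n²h²/(8m_pL²), L = n·h/√(8m_pE_n).
E_4 = 1.68×10^5 eV = 2.688×10^-14 J, so L = 4·6.63×10^-34/√(8·1.67×10^-27·2.688×10^-14) = 1.40×10^-13 m = 140 fm.

L = 140 fm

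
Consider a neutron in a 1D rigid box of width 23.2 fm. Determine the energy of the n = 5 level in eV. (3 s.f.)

E_5 = 9.50×10^6 eV

For an infinite well E_n = n²h²/(8m_nL²), so E_1 = h²/(8m_nL²) = (6.626×10^-34)²/(8·1.675×10^-27·(2.32×10^-14 m)²) = 6.087×10^-14 J.
Then E_5 = 5²·E_1 = 25·6.087×10^-14 J = 1.522×10^-12 J.
Converting, E_5 = 1.522×10^-12 J / (1.602×10^-19 J/eV) = 9.50×10^6 eV.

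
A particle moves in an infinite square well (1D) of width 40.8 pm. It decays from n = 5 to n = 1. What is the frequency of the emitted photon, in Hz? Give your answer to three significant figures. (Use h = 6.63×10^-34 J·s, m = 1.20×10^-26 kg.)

f = 9.96×10^13 Hz

E_1 = h²/(8mL²) = 2.751×10^-21 J and ΔE = (5² − 1²)E_1 = 6.602×10^-20 J.
f = ΔE/h = 6.602×10^-20/6.63×10^-34 = 9.96×10^13 Hz.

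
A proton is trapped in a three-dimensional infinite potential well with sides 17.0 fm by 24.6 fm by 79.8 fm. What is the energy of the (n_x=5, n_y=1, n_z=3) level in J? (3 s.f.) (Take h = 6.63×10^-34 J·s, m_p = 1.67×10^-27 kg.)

E = 2.95×10^-12 J

For a 3D rectangular well E = (h²/8m_p)·Σ n_i²/L_i² = (6.63×10^-34)²/(8·1.67×10^-27) · [5²/(17.0 fm)² + 1²/(24.6 fm)² + 3²/(79.8 fm)²].
Evaluating gives E = 2.95×10^-12 J.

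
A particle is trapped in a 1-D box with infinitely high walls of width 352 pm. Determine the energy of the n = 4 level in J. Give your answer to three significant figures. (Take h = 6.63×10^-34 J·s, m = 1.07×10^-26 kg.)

For an infinite well E_n = n²h²/(8mL²), so E_1 = h²/(8mL²) = (6.63×10^-34)²/(8·1.07×10^-26·(3.52×10^-10 m)²) = 4.144×10^-23 J.
Then E_4 = 4²·E_1 = 16·4.144×10^-23 J = 6.63×10^-22 J.

E_4 = 6.63×10^-22 J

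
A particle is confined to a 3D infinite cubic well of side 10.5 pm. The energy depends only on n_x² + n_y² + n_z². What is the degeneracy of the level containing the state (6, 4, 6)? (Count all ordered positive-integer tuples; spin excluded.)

The level has n_x² + n_y² + n_z² = 88. The ordered positive-integer solutions are (4, 6, 6), (6, 4, 6), (6, 6, 4).
That gives 3 states.

degeneracy = 3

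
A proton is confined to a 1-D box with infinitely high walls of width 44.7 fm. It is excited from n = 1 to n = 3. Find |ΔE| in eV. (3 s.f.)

E_1 = h²/(8m_pL²) = 1.642×10^-14 J.
|ΔE| = |1² − 3²|·E_1 = 8·1.642×10^-14 J = 1.314×10^-13 J = 8.20×10^5 eV.

|ΔE| = 8.20×10^5 eV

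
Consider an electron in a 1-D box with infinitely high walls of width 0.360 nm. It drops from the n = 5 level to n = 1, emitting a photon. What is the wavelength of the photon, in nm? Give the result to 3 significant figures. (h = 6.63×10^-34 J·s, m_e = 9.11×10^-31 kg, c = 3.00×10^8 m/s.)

E_1 = h²/(8m_eL²) = 4.654×10^-19 J, so ΔE = (5² − 1²)E_1 = 1.117×10^-17 J.
λ = hc/ΔE = (6.63×10^-34·3.00×10^8)/1.117×10^-17 = 1.78×10^-8 m = 17.8 nm.

λ = 17.8 nm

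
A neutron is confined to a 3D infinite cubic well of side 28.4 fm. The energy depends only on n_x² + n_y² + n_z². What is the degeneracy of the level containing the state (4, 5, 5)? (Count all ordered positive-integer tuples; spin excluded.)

The level has n_x² + n_y² + n_z² = 66. The ordered positive-integer solutions are (1, 1, 8), (1, 4, 7), (1, 7, 4), (1, 8, 1), (4, 1, 7), (4, 5, 5), (4, 7, 1), (5, 4, 5), (5, 5, 4), (7, 1, 4), (7, 4, 1), (8, 1, 1).
That gives 12 states.

degeneracy = 12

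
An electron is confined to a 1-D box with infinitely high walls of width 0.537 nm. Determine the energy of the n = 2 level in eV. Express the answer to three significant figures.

E_2 = 5.22 eV

For an infinite well E_n = n²h²/(8m_eL²), so E_1 = h²/(8m_eL²) = (6.626×10^-34)²/(8·9.109×10^-31·(5.37×10^-10 m)²) = 2.089×10^-19 J.
Then E_2 = 2²·E_1 = 4·2.089×10^-19 J = 8.356×10^-19 J.
Converting, E_2 = 8.356×10^-19 J / (1.602×10^-19 J/eV) = 5.22 eV.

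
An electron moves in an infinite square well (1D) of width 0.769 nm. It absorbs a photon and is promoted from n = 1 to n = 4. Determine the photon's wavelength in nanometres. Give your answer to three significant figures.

E_1 = h²/(8m_eL²) = 1.019×10^-19 J, so ΔE = (4² − 1²)E_1 = 1.528×10^-18 J.
λ = hc/ΔE = (6.626×10^-34·2.998×10^8)/1.528×10^-18 = 1.30×10^-7 m = 130 nm.

λ = 130 nm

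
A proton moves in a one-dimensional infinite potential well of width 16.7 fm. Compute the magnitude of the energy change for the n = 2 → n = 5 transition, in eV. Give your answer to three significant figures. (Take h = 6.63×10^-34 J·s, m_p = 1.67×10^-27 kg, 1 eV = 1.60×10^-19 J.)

|ΔE| = 1.55×10^7 eV

E_1 = h²/(8m_pL²) = 1.180×10^-13 J.
|ΔE| = |2² − 5²|·E_1 = 21·1.180×10^-13 J = 2.478×10^-12 J = 1.55×10^7 eV.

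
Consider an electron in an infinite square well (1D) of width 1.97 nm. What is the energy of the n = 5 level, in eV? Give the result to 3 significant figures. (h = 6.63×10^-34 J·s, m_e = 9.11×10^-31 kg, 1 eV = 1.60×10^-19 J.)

E_5 = 2.43 eV

For an infinite well E_n = n²h²/(8m_eL²), so E_1 = h²/(8m_eL²) = (6.63×10^-34)²/(8·9.11×10^-31·(1.97×10^-9 m)²) = 1.554×10^-20 J.
Then E_5 = 5²·E_1 = 25·1.554×10^-20 J = 3.885×10^-19 J.
Converting, E_5 = 3.885×10^-19 J / (1.60×10^-19 J/eV) = 2.43 eV.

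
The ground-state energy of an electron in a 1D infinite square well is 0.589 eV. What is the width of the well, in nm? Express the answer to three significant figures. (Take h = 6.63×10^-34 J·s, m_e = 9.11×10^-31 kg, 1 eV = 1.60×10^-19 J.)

L = 0.800 nm

From E_n = n²h²/(8m_eL²), L = n·h/√(8m_eE_n).
E_1 = 0.589 eV = 9.424×10^-20 J, so L = 1·6.63×10^-34/√(8·9.11×10^-31·9.424×10^-20) = 8.00×10^-10 m = 0.800 nm.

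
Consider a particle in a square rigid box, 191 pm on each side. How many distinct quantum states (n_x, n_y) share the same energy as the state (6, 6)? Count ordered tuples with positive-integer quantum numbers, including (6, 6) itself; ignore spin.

The level has n_x² + n_y² = 72. The ordered positive-integer solutions are (6, 6).
That gives 1 state.

degeneracy = 1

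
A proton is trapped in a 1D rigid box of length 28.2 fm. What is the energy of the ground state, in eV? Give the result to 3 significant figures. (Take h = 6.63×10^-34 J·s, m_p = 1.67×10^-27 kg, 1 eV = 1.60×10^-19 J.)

For an infinite well E_n = n²h²/(8m_pL²), so E_1 = h²/(8m_pL²) = (6.63×10^-34)²/(8·1.67×10^-27·(2.82×10^-14 m)²) = 4.137×10^-14 J.
Converting, E_1 = 4.137×10^-14 J / (1.60×10^-19 J/eV) = 2.59×10^5 eV.

E_1 = 2.59×10^5 eV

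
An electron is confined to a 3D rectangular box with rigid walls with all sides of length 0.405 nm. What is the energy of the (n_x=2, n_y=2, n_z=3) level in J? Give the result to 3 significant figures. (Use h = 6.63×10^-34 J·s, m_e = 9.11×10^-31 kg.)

E = 6.25×10^-18 J

For a 3D rectangular well E = (h²/8m_e)·Σ n_i²/L_i² = (6.63×10^-34)²/(8·9.11×10^-31) · [2²/(0.405 nm)² + 2²/(0.405 nm)² + 3²/(0.405 nm)²].
Evaluating gives E = 6.25×10^-18 J.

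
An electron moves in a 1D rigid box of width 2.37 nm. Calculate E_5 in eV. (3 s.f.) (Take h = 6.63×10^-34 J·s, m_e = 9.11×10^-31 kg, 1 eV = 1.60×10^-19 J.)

E_5 = 1.68 eV

For an infinite well E_n = n²h²/(8m_eL²), so E_1 = h²/(8m_eL²) = (6.63×10^-34)²/(8·9.11×10^-31·(2.37×10^-9 m)²) = 1.074×10^-20 J.
Then E_5 = 5²·E_1 = 25·1.074×10^-20 J = 2.685×10^-19 J.
Converting, E_5 = 2.685×10^-19 J / (1.60×10^-19 J/eV) = 1.68 eV.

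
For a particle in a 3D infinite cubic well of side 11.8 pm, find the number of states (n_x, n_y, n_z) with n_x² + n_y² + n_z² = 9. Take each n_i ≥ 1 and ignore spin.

The level has n_x² + n_y² + n_z² = 9. The ordered positive-integer solutions are (1, 2, 2), (2, 1, 2), (2, 2, 1).
That gives 3 states.

degeneracy = 3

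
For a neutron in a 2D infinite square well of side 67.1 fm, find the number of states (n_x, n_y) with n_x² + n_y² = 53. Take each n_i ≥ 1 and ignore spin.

degeneracy = 2

The level has n_x² + n_y² = 53. The ordered positive-integer solutions are (2, 7), (7, 2).
That gives 2 states.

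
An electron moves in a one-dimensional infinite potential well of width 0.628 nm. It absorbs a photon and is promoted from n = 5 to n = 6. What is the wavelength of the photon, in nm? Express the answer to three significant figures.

λ = 118 nm

E_1 = h²/(8m_eL²) = 1.528×10^-19 J, so ΔE = (6² − 5²)E_1 = 1.681×10^-18 J.
λ = hc/ΔE = (6.626×10^-34·2.998×10^8)/1.681×10^-18 = 1.18×10^-7 m = 118 nm.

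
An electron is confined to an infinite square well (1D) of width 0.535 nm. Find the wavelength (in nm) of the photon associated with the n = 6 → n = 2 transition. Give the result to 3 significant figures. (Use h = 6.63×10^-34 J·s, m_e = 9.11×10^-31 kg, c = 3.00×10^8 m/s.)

λ = 29.5 nm

E_1 = h²/(8m_eL²) = 2.107×10^-19 J, so ΔE = (6² − 2²)E_1 = 6.742×10^-18 J.
λ = hc/ΔE = (6.63×10^-34·3.00×10^8)/6.742×10^-18 = 2.95×10^-8 m = 29.5 nm.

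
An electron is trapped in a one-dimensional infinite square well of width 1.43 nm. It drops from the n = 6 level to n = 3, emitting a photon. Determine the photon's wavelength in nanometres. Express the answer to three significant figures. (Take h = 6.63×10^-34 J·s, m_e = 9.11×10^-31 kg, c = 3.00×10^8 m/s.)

λ = 250 nm

E_1 = h²/(8m_eL²) = 2.949×10^-20 J, so ΔE = (6² − 3²)E_1 = 7.962×10^-19 J.
λ = hc/ΔE = (6.63×10^-34·3.00×10^8)/7.962×10^-19 = 2.50×10^-7 m = 250 nm.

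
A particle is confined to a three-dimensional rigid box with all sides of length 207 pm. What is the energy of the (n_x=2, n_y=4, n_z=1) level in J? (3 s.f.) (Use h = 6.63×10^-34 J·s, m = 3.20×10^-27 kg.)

E = 8.42×10^-21 J

For a 3D rectangular well E = (h²/8m)·Σ n_i²/L_i² = (6.63×10^-34)²/(8·3.20×10^-27) · [2²/(207 pm)² + 4²/(207 pm)² + 1²/(207 pm)²].
Evaluating gives E = 8.42×10^-21 J.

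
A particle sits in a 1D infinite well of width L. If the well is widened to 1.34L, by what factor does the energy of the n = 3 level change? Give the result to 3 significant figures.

0.557

E_n ∝ 1/L², so the energy scales by 1/1.34² = 0.557.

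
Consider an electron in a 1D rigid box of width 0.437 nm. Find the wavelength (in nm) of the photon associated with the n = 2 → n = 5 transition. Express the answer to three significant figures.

λ = 30.0 nm

E_1 = h²/(8m_eL²) = 3.155×10^-19 J, so ΔE = (5² − 2²)E_1 = 6.625×10^-18 J.
λ = hc/ΔE = (6.626×10^-34·2.998×10^8)/6.625×10^-18 = 3.00×10^-8 m = 30.0 nm.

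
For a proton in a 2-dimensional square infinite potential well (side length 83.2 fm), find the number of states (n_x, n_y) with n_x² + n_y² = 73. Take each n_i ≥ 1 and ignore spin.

The level has n_x² + n_y² = 73. The ordered positive-integer solutions are (3, 8), (8, 3).
That gives 2 states.

degeneracy = 2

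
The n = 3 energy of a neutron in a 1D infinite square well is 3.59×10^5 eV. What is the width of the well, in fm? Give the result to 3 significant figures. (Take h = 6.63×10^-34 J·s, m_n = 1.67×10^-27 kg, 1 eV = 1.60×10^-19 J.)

L = 71.8 fm

From E_n = n²h²/(8m_nL²), L = n·h/√(8m_nE_n).
E_3 = 3.59×10^5 eV = 5.744×10^-14 J, so L = 3·6.63×10^-34/√(8·1.67×10^-27·5.744×10^-14) = 7.18×10^-14 m = 71.8 fm.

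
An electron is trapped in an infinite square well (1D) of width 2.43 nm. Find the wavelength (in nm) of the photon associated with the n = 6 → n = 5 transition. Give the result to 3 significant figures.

E_1 = h²/(8m_eL²) = 1.020×10^-20 J, so ΔE = (6² − 5²)E_1 = 1.122×10^-19 J.
λ = hc/ΔE = (6.626×10^-34·2.998×10^8)/1.122×10^-19 = 1.77×10^-6 m = 1.77×10^3 nm.

λ = 1.77×10^3 nm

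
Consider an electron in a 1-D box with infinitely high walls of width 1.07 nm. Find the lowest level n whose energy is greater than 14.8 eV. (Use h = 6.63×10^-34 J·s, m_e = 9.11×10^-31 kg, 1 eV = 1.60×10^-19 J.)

n = 7

E_1 = h²/(8m_eL²) = 5.268×10^-20 J = 0.3293 eV.
Need n² > 14.8/0.3293 = 44.94, i.e. n > 6.704.
The smallest integer satisfying this is n = 7.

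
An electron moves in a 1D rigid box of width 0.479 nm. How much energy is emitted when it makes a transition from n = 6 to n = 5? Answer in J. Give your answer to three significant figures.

|ΔE| = 2.89×10^-18 J

E_1 = h²/(8m_eL²) = 2.626×10^-19 J.
|ΔE| = |6² − 5²|·E_1 = 11·2.626×10^-19 J = 2.89×10^-18 J.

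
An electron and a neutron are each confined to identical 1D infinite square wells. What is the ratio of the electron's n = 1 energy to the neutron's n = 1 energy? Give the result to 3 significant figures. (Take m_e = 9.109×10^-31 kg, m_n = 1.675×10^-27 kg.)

E_n ∝ 1/m at fixed n and L, so the ratio is m_n/m_e = 1.675×10^-27/9.109×10^-31 = 1.84×10^3.

1.84×10^3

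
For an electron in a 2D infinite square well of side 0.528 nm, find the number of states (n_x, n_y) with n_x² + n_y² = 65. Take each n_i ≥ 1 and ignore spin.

The level has n_x² + n_y² = 65. The ordered positive-integer solutions are (1, 8), (4, 7), (7, 4), (8, 1).
That gives 4 states.

degeneracy = 4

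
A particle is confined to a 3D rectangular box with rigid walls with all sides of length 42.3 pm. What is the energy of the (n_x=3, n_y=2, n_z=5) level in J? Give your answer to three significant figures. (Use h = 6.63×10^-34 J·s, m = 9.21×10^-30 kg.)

E = 1.27×10^-16 J

For a 3D rectangular well E = (h²/8m)·Σ n_i²/L_i² = (6.63×10^-34)²/(8·9.21×10^-30) · [3²/(42.3 pm)² + 2²/(42.3 pm)² + 5²/(42.3 pm)²].
Evaluating gives E = 1.27×10^-16 J.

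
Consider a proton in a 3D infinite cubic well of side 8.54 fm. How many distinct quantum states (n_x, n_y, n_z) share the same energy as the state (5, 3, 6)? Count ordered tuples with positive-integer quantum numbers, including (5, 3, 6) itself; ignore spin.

The level has n_x² + n_y² + n_z² = 70. The ordered positive-integer solutions are (3, 5, 6), (3, 6, 5), (5, 3, 6), (5, 6, 3), (6, 3, 5), (6, 5, 3).
That gives 6 states.

degeneracy = 6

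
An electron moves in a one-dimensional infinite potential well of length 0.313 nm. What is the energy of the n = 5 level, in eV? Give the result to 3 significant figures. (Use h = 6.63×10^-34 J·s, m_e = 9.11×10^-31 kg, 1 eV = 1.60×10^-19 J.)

For an infinite well E_n = n²h²/(8m_eL²), so E_1 = h²/(8m_eL²) = (6.63×10^-34)²/(8·9.11×10^-31·(3.13×10^-10 m)²) = 6.156×10^-19 J.
Then E_5 = 5²·E_1 = 25·6.156×10^-19 J = 1.539×10^-17 J.
Converting, E_5 = 1.539×10^-17 J / (1.60×10^-19 J/eV) = 96.2 eV.

E_5 = 96.2 eV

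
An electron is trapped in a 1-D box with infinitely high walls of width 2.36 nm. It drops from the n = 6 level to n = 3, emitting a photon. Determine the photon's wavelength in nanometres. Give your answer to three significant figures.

λ = 680 nm

E_1 = h²/(8m_eL²) = 1.082×10^-20 J, so ΔE = (6² − 3²)E_1 = 2.921×10^-19 J.
λ = hc/ΔE = (6.626×10^-34·2.998×10^8)/2.921×10^-19 = 6.80×10^-7 m = 680 nm.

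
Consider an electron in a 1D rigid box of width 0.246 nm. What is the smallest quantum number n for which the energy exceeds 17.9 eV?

n = 2

E_1 = h²/(8m_eL²) = 9.956×10^-19 J = 6.215 eV.
Need n² > 17.9/6.215 = 2.880, i.e. n > 1.697.
The smallest integer satisfying this is n = 2.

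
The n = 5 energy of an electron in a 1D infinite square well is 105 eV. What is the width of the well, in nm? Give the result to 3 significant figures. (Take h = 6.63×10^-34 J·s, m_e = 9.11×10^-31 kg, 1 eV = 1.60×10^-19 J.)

From E_n = n²h²/(8m_eL²), L = n·h/√(8m_eE_n).
E_5 = 105 eV = 1.680×10^-17 J, so L = 5·6.63×10^-34/√(8·9.11×10^-31·1.680×10^-17) = 3.00×10^-10 m = 0.300 nm.

L = 0.300 nm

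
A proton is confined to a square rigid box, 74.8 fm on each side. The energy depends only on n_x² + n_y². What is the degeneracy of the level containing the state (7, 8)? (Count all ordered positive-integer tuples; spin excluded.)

degeneracy = 2

The level has n_x² + n_y² = 113. The ordered positive-integer solutions are (7, 8), (8, 7).
That gives 2 states.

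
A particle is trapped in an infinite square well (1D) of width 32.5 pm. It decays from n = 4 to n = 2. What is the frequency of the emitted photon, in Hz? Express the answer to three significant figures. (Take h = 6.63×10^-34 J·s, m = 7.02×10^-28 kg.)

f = 1.34×10^15 Hz

E_1 = h²/(8mL²) = 7.410×10^-20 J and ΔE = (4² − 2²)E_1 = 8.892×10^-19 J.
f = ΔE/h = 8.892×10^-19/6.63×10^-34 = 1.34×10^15 Hz.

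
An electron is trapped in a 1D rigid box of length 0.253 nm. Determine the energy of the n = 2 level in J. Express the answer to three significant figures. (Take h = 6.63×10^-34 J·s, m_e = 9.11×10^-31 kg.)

E_2 = 3.77×10^-18 J

For an infinite well E_n = n²h²/(8m_eL²), so E_1 = h²/(8m_eL²) = (6.63×10^-34)²/(8·9.11×10^-31·(2.53×10^-10 m)²) = 9.423×10^-19 J.
Then E_2 = 2²·E_1 = 4·9.423×10^-19 J = 3.77×10^-18 J.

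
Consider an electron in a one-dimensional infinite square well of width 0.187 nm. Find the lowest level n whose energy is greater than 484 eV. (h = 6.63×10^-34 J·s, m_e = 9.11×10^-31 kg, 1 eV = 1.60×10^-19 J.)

n = 7

E_1 = h²/(8m_eL²) = 1.725×10^-18 J = 10.78 eV.
Need n² > 484/10.78 = 44.90, i.e. n > 6.701.
The smallest integer satisfying this is n = 7.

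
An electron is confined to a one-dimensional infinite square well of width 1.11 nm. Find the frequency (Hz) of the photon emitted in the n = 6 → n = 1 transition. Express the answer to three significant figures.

f = 2.58×10^15 Hz

E_1 = h²/(8m_eL²) = 4.890×10^-20 J and ΔE = (6² − 1²)E_1 = 1.711×10^-18 J.
f = ΔE/h = 1.711×10^-18/6.626×10^-34 = 2.58×10^15 Hz.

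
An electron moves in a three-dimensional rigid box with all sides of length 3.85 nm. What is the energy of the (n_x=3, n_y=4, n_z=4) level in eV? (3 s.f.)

E = 1.04 eV

For a 3D rectangular well E = (h²/8m_e)·Σ n_i²/L_i² = (6.626×10^-34)²/(8·9.109×10^-31) · [3²/(3.85 nm)² + 4²/(3.85 nm)² + 4²/(3.85 nm)²].
Evaluating gives E = 1.666×10^-19 J = 1.04 eV.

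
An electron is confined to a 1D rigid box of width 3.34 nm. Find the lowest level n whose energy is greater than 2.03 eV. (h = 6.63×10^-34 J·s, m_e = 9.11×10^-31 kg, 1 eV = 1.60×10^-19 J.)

n = 8

E_1 = h²/(8m_eL²) = 5.407×10^-21 J = 0.03379 eV.
Need n² > 2.03/0.03379 = 60.08, i.e. n > 7.751.
The smallest integer satisfying this is n = 8.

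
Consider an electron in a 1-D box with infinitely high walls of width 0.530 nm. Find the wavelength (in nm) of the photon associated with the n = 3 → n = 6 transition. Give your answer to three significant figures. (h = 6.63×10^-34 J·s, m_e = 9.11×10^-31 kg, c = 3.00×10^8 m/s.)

λ = 34.3 nm

E_1 = h²/(8m_eL²) = 2.147×10^-19 J, so ΔE = (6² − 3²)E_1 = 5.797×10^-18 J.
λ = hc/ΔE = (6.63×10^-34·3.00×10^8)/5.797×10^-18 = 3.43×10^-8 m = 34.3 nm.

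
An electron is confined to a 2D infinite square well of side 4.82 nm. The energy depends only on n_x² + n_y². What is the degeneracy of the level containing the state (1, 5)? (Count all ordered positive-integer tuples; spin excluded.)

The level has n_x² + n_y² = 26. The ordered positive-integer solutions are (1, 5), (5, 1).
That gives 2 states.

degeneracy = 2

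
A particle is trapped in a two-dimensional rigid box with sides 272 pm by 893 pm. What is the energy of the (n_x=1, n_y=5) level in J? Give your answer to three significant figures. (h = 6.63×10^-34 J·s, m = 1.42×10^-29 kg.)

E = 1.74×10^-19 J

For a 2D rectangular well E = (h²/8m)·Σ n_i²/L_i² = (6.63×10^-34)²/(8·1.42×10^-29) · [1²/(272 pm)² + 5²/(893 pm)²].
Evaluating gives E = 1.74×10^-19 J.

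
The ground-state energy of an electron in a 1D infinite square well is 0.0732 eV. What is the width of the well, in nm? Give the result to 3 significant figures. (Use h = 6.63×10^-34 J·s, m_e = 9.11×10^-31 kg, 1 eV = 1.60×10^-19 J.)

L = 2.27 nm

From E_n = n²h²/(8m_eL²), L = n·h/√(8m_eE_n).
E_1 = 0.0732 eV = 1.171×10^-20 J, so L = 1·6.63×10^-34/√(8·9.11×10^-31·1.171×10^-20) = 2.27×10^-9 m = 2.27 nm.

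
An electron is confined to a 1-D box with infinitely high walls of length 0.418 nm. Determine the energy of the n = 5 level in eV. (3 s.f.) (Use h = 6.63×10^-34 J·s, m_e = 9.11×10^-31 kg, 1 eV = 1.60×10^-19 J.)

E_5 = 53.9 eV

For an infinite well E_n = n²h²/(8m_eL²), so E_1 = h²/(8m_eL²) = (6.63×10^-34)²/(8·9.11×10^-31·(4.18×10^-10 m)²) = 3.452×10^-19 J.
Then E_5 = 5²·E_1 = 25·3.452×10^-19 J = 8.630×10^-18 J.
Converting, E_5 = 8.630×10^-18 J / (1.60×10^-19 J/eV) = 53.9 eV.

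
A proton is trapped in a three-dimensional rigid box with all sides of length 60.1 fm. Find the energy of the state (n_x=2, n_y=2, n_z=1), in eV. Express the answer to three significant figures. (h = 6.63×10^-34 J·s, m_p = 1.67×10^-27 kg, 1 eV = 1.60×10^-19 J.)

E = 5.12×10^5 eV

For a 3D rectangular well E = (h²/8m_p)·Σ n_i²/L_i² = (6.63×10^-34)²/(8·1.67×10^-27) · [2²/(60.1 fm)² + 2²/(60.1 fm)² + 1²/(60.1 fm)²].
Evaluating gives E = 8.198×10^-14 J = 5.12×10^5 eV.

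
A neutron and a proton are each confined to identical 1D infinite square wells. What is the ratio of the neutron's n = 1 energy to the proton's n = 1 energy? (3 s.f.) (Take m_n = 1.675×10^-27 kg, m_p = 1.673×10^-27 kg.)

0.999

E_n ∝ 1/m at fixed n and L, so the ratio is m_p/m_n = 1.673×10^-27/1.675×10^-27 = 0.999.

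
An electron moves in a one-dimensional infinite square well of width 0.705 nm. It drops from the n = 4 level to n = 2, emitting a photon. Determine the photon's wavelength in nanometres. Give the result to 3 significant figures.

E_1 = h²/(8m_eL²) = 1.212×10^-19 J, so ΔE = (4² − 2²)E_1 = 1.454×10^-18 J.
λ = hc/ΔE = (6.626×10^-34·2.998×10^8)/1.454×10^-18 = 1.37×10^-7 m = 137 nm.

λ = 137 nm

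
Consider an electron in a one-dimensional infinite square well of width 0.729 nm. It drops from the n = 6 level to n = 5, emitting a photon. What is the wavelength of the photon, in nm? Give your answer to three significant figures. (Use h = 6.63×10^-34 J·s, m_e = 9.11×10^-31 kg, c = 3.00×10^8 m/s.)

λ = 159 nm

E_1 = h²/(8m_eL²) = 1.135×10^-19 J, so ΔE = (6² − 5²)E_1 = 1.248×10^-18 J.
λ = hc/ΔE = (6.63×10^-34·3.00×10^8)/1.248×10^-18 = 1.59×10^-7 m = 159 nm.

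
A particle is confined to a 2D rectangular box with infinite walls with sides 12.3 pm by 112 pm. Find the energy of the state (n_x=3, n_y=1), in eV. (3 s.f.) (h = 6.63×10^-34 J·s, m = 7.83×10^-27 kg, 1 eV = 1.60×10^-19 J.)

E = 2.61 eV

For a 2D rectangular well E = (h²/8m)·Σ n_i²/L_i² = (6.63×10^-34)²/(8·7.83×10^-27) · [3²/(12.3 pm)² + 1²/(112 pm)²].
Evaluating gives E = 4.180×10^-19 J = 2.61 eV.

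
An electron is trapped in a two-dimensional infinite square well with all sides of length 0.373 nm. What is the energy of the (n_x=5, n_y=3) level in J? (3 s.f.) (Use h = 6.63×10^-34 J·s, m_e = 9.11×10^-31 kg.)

For a 2D rectangular well E = (h²/8m_e)·Σ n_i²/L_i² = (6.63×10^-34)²/(8·9.11×10^-31) · [5²/(0.373 nm)² + 3²/(0.373 nm)²].
Evaluating gives E = 1.47×10^-17 J.

E = 1.47×10^-17 J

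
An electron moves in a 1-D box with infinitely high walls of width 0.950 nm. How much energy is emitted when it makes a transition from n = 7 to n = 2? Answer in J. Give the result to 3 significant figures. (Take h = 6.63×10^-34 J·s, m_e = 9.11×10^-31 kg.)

E_1 = h²/(8m_eL²) = 6.683×10^-20 J.
|ΔE| = |7² − 2²|·E_1 = 45·6.683×10^-20 J = 3.01×10^-18 J.

|ΔE| = 3.01×10^-18 J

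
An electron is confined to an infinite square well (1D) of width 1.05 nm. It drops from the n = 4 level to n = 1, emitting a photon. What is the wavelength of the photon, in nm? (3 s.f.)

E_1 = h²/(8m_eL²) = 5.465×10^-20 J, so ΔE = (4² − 1²)E_1 = 8.197×10^-19 J.
λ = hc/ΔE = (6.626×10^-34·2.998×10^8)/8.197×10^-19 = 2.42×10^-7 m = 242 nm.

λ = 242 nm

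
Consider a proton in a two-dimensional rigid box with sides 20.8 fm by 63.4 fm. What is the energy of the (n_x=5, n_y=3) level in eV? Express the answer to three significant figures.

For a 2D rectangular well E = (h²/8m_p)·Σ n_i²/L_i² = (6.626×10^-34)²/(8·1.673×10^-27) · [5²/(20.8 fm)² + 3²/(63.4 fm)²].
Evaluating gives E = 1.969×10^-12 J = 1.23×10^7 eV.

E = 1.23×10^7 eV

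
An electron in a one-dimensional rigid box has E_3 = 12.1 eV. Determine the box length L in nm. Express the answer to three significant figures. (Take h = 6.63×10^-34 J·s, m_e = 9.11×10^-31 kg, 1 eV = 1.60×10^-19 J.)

L = 0.530 nm

From E_n = n²h²/(8m_eL²), L = n·h/√(8m_eE_n).
E_3 = 12.1 eV = 1.936×10^-18 J, so L = 3·6.63×10^-34/√(8·9.11×10^-31·1.936×10^-18) = 5.30×10^-10 m = 0.530 nm.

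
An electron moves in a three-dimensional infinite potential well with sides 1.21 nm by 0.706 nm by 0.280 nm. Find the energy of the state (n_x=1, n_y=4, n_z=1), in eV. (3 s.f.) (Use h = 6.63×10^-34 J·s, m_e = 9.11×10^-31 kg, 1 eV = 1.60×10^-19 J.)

E = 17.2 eV

For a 3D rectangular well E = (h²/8m_e)·Σ n_i²/L_i² = (6.63×10^-34)²/(8·9.11×10^-31) · [1²/(1.21 nm)² + 4²/(0.706 nm)² + 1²/(0.280 nm)²].
Evaluating gives E = 2.747×10^-18 J = 17.2 eV.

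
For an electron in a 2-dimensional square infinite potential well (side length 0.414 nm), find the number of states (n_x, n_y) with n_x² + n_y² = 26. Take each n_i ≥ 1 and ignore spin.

degeneracy = 2

The level has n_x² + n_y² = 26. The ordered positive-integer solutions are (1, 5), (5, 1).
That gives 2 states.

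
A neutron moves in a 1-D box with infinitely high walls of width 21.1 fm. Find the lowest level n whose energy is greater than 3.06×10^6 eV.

n = 3

E_1 = h²/(8m_nL²) = 7.359×10^-14 J = 4.594×10^5 eV.
Need n² > 3.06×10^6/4.594×10^5 = 6.661, i.e. n > 2.581.
The smallest integer satisfying this is n = 3.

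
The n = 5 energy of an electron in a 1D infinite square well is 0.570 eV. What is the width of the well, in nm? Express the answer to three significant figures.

L = 4.06 nm

From E_n = n²h²/(8m_eL²), L = n·h/√(8m_eE_n).
E_5 = 0.570 eV = 9.131×10^-20 J, so L = 5·6.626×10^-34/√(8·9.109×10^-31·9.131×10^-20) = 4.06×10^-9 m = 4.06 nm.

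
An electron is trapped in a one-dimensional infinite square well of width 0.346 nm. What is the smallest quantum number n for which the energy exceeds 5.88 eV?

n = 2

E_1 = h²/(8m_eL²) = 5.033×10^-19 J = 3.142 eV.
Need n² > 5.88/3.142 = 1.871, i.e. n > 1.368.
The smallest integer satisfying this is n = 2.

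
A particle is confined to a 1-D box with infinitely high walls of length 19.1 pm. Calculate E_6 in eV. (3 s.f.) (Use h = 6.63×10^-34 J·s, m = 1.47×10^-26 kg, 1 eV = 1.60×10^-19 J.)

E_6 = 2.31 eV

For an infinite well E_n = n²h²/(8mL²), so E_1 = h²/(8mL²) = (6.63×10^-34)²/(8·1.47×10^-26·(1.91×10^-11 m)²) = 1.025×10^-20 J.
Then E_6 = 6²·E_1 = 36·1.025×10^-20 J = 3.690×10^-19 J.
Converting, E_6 = 3.690×10^-19 J / (1.60×10^-19 J/eV) = 2.31 eV.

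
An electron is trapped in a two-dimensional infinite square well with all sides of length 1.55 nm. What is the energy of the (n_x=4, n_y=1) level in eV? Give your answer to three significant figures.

E = 2.66 eV

For a 2D rectangular well E = (h²/8m_e)·Σ n_i²/L_i² = (6.626×10^-34)²/(8·9.109×10^-31) · [4²/(1.55 nm)² + 1²/(1.55 nm)²].
Evaluating gives E = 4.263×10^-19 J = 2.66 eV.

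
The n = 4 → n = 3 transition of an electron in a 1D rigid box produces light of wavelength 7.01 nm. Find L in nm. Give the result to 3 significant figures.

The photon carries ΔE = hc/λ = 6.626×10^-34·2.998×10^8/7.01×10^-9 m = 2.834×10^-17 J.
Since ΔE = (4² − 3²)E_1, E_1 = 4.049×10^-18 J, and L = h/√(8m_eE_1) = 1.22×10^-10 m = 0.122 nm.

L = 0.122 nm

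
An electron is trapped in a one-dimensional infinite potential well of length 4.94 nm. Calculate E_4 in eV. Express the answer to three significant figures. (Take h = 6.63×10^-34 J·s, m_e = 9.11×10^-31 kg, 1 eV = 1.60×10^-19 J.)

E_4 = 0.247 eV

For an infinite well E_n = n²h²/(8m_eL²), so E_1 = h²/(8m_eL²) = (6.63×10^-34)²/(8·9.11×10^-31·(4.94×10^-9 m)²) = 2.472×10^-21 J.
Then E_4 = 4²·E_1 = 16·2.472×10^-21 J = 3.955×10^-20 J.
Converting, E_4 = 3.955×10^-20 J / (1.60×10^-19 J/eV) = 0.247 eV.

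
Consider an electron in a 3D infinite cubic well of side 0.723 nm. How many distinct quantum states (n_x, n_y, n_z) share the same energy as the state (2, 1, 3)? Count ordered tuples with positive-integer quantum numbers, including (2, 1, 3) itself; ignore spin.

degeneracy = 6

The level has n_x² + n_y² + n_z² = 14. The ordered positive-integer solutions are (1, 2, 3), (1, 3, 2), (2, 1, 3), (2, 3, 1), (3, 1, 2), (3, 2, 1).
That gives 6 states.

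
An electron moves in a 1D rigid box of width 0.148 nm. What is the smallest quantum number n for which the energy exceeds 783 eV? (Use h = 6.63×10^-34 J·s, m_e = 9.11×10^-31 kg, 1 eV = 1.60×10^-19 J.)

n = 7

E_1 = h²/(8m_eL²) = 2.754×10^-18 J = 17.21 eV.
Need n² > 783/17.21 = 45.50, i.e. n > 6.745.
The smallest integer satisfying this is n = 7.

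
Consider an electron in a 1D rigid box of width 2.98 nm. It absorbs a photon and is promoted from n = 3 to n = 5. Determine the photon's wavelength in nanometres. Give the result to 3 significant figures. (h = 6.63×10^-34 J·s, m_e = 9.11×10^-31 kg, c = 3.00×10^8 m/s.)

λ = 1.83×10^3 nm

E_1 = h²/(8m_eL²) = 6.792×10^-21 J, so ΔE = (5² − 3²)E_1 = 1.087×10^-19 J.
λ = hc/ΔE = (6.63×10^-34·3.00×10^8)/1.087×10^-19 = 1.83×10^-6 m = 1.83×10^3 nm.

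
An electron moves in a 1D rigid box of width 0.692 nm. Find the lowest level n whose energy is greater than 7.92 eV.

n = 4

E_1 = h²/(8m_eL²) = 1.258×10^-19 J = 0.7853 eV.
Need n² > 7.92/0.7853 = 10.09, i.e. n > 3.176.
The smallest integer satisfying this is n = 4.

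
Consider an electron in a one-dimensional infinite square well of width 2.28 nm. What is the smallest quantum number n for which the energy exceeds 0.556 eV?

n = 3

E_1 = h²/(8m_eL²) = 1.159×10^-20 J = 0.07235 eV.
Need n² > 0.556/0.07235 = 7.685, i.e. n > 2.772.
The smallest integer satisfying this is n = 3.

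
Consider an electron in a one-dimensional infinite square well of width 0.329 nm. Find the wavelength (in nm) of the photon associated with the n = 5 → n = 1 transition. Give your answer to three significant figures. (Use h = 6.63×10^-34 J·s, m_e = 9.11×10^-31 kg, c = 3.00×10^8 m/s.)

E_1 = h²/(8m_eL²) = 5.572×10^-19 J, so ΔE = (5² − 1²)E_1 = 1.337×10^-17 J.
λ = hc/ΔE = (6.63×10^-34·3.00×10^8)/1.337×10^-17 = 1.49×10^-8 m = 14.9 nm.

λ = 14.9 nm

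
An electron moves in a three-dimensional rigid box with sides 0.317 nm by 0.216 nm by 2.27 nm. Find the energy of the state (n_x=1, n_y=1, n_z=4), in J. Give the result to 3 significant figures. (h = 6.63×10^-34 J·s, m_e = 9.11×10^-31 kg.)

E = 2.08×10^-18 J

For a 3D rectangular well E = (h²/8m_e)·Σ n_i²/L_i² = (6.63×10^-34)²/(8·9.11×10^-31) · [1²/(0.317 nm)² + 1²/(0.216 nm)² + 4²/(2.27 nm)²].
Evaluating gives E = 2.08×10^-18 J.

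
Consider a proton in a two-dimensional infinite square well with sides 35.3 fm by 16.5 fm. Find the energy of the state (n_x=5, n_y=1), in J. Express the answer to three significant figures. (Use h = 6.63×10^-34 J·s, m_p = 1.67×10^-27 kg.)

E = 7.81×10^-13 J

For a 2D rectangular well E = (h²/8m_p)·Σ n_i²/L_i² = (6.63×10^-34)²/(8·1.67×10^-27) · [5²/(35.3 fm)² + 1²/(16.5 fm)²].
Evaluating gives E = 7.81×10^-13 J.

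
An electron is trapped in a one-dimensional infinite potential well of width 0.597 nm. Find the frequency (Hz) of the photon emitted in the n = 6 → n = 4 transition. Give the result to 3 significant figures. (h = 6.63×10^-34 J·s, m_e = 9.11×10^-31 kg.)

E_1 = h²/(8m_eL²) = 1.692×10^-19 J and ΔE = (6² − 4²)E_1 = 3.384×10^-18 J.
f = ΔE/h = 3.384×10^-18/6.63×10^-34 = 5.10×10^15 Hz.

f = 5.10×10^15 Hz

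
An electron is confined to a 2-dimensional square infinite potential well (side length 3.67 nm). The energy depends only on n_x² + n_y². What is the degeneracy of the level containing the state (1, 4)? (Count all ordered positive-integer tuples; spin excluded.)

The level has n_x² + n_y² = 17. The ordered positive-integer solutions are (1, 4), (4, 1).
That gives 2 states.

degeneracy = 2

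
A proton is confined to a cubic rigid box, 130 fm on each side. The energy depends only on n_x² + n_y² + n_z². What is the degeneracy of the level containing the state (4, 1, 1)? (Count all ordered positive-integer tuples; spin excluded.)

The level has n_x² + n_y² + n_z² = 18. The ordered positive-integer solutions are (1, 1, 4), (1, 4, 1), (4, 1, 1).
That gives 3 states.

degeneracy = 3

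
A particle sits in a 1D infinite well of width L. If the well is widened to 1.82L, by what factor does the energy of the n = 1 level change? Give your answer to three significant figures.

E_n ∝ 1/L², so the energy scales by 1/1.82² = 0.302.

0.302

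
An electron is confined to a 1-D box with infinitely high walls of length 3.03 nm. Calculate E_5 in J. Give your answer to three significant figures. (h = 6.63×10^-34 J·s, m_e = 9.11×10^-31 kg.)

E_5 = 1.64×10^-19 J

For an infinite well E_n = n²h²/(8m_eL²), so E_1 = h²/(8m_eL²) = (6.63×10^-34)²/(8·9.11×10^-31·(3.03×10^-9 m)²) = 6.570×10^-21 J.
Then E_5 = 5²·E_1 = 25·6.570×10^-21 J = 1.64×10^-19 J.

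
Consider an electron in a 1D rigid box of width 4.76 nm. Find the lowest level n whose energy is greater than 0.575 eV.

n = 6

E_1 = h²/(8m_eL²) = 2.659×10^-21 J = 0.01660 eV.
Need n² > 0.575/0.01660 = 34.64, i.e. n > 5.886.
The smallest integer satisfying this is n = 6.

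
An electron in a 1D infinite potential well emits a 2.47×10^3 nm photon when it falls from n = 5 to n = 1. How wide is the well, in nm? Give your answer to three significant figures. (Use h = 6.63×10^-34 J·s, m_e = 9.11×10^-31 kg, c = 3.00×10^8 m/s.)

L = 4.24 nm

The photon carries ΔE = hc/λ = 6.63×10^-34·3.00×10^8/2.47×10^-6 m = 8.053×10^-20 J.
Since ΔE = (5² − 1²)E_1, E_1 = 3.355×10^-21 J, and L = h/√(8m_eE_1) = 4.24×10^-9 m = 4.24 nm.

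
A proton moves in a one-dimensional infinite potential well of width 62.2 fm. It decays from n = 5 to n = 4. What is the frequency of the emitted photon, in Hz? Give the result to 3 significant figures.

f = 1.15×10^20 Hz

E_1 = h²/(8m_pL²) = 8.479×10^-15 J and ΔE = (5² − 4²)E_1 = 7.631×10^-14 J.
f = ΔE/h = 7.631×10^-14/6.626×10^-34 = 1.15×10^20 Hz.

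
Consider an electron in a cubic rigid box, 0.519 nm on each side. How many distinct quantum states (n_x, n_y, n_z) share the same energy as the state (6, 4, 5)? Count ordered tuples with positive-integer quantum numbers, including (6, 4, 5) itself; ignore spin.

degeneracy = 12

The level has n_x² + n_y² + n_z² = 77. The ordered positive-integer solutions are (2, 3, 8), (2, 8, 3), (3, 2, 8), (3, 8, 2), (4, 5, 6), (4, 6, 5), (5, 4, 6), (5, 6, 4), (6, 4, 5), (6, 5, 4), (8, 2, 3), (8, 3, 2).
That gives 12 states.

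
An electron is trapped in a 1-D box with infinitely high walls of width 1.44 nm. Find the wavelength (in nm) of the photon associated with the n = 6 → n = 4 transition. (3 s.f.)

E_1 = h²/(8m_eL²) = 2.905×10^-20 J, so ΔE = (6² − 4²)E_1 = 5.810×10^-19 J.
λ = hc/ΔE = (6.626×10^-34·2.998×10^8)/5.810×10^-19 = 3.42×10^-7 m = 342 nm.

λ = 342 nm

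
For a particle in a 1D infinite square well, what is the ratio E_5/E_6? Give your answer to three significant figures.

0.694

E_n ∝ n², so E_5/E_6 = 5²/6² = 25/36 = 0.694.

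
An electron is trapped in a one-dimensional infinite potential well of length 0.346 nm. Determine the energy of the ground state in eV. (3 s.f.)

E_1 = 3.14 eV

For an infinite well E_n = n²h²/(8m_eL²), so E_1 = h²/(8m_eL²) = (6.626×10^-34)²/(8·9.109×10^-31·(3.46×10^-10 m)²) = 5.033×10^-19 J.
Converting, E_1 = 5.033×10^-19 J / (1.602×10^-19 J/eV) = 3.14 eV.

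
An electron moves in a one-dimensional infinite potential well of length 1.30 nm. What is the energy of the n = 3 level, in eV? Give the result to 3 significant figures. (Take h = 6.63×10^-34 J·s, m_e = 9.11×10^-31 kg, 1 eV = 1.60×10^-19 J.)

For an infinite well E_n = n²h²/(8m_eL²), so E_1 = h²/(8m_eL²) = (6.63×10^-34)²/(8·9.11×10^-31·(1.30×10^-9 m)²) = 3.569×10^-20 J.
Then E_3 = 3²·E_1 = 9·3.569×10^-20 J = 3.212×10^-19 J.
Converting, E_3 = 3.212×10^-19 J / (1.60×10^-19 J/eV) = 2.01 eV.

E_3 = 2.01 eV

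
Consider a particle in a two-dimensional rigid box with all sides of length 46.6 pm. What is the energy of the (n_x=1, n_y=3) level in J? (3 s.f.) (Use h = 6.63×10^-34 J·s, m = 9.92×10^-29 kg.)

E = 2.55×10^-18 J

For a 2D rectangular well E = (h²/8m)·Σ n_i²/L_i² = (6.63×10^-34)²/(8·9.92×10^-29) · [1²/(46.6 pm)² + 3²/(46.6 pm)²].
Evaluating gives E = 2.55×10^-18 J.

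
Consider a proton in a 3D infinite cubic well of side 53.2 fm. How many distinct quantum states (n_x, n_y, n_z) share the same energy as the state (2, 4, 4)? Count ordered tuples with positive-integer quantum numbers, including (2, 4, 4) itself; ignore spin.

The level has n_x² + n_y² + n_z² = 36. The ordered positive-integer solutions are (2, 4, 4), (4, 2, 4), (4, 4, 2).
That gives 3 states.

degeneracy = 3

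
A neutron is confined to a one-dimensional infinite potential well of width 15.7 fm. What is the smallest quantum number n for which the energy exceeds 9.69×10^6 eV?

n = 4

E_1 = h²/(8m_nL²) = 1.329×10^-13 J = 8.296×10^5 eV.
Need n² > 9.69×10^6/8.296×10^5 = 11.68, i.e. n > 3.418.
The smallest integer satisfying this is n = 4.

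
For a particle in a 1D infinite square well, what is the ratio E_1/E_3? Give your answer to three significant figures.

0.111

E_n ∝ n², so E_1/E_3 = 1²/3² = 1/9 = 0.111.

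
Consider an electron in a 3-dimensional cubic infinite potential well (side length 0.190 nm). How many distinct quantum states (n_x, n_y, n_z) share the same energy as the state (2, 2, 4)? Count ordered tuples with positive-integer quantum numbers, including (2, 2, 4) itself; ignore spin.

degeneracy = 3

The level has n_x² + n_y² + n_z² = 24. The ordered positive-integer solutions are (2, 2, 4), (2, 4, 2), (4, 2, 2).
That gives 3 states.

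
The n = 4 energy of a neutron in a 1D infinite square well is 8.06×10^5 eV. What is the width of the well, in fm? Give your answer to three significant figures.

L = 63.7 fm

From E_n = n²h²/(8m_nL²), L = n·h/√(8m_nE_n).
E_4 = 8.06×10^5 eV = 1.291×10^-13 J, so L = 4·6.626×10^-34/√(8·1.675×10^-27·1.291×10^-13) = 6.37×10^-14 m = 63.7 fm.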